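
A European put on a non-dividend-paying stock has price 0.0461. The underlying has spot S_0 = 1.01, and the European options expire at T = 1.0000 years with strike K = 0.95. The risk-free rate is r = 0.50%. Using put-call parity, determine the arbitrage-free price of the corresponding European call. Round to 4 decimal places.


Answer: Call price = 0.1108

Derivation:
Put-call parity: C - P = S_0 * exp(-qT) - K * exp(-rT).
S_0 * exp(-qT) = 1.0100 * 1.00000000 = 1.01000000
K * exp(-rT) = 0.9500 * 0.99501248 = 0.94526186
C = P + S*exp(-qT) - K*exp(-rT)
C = 0.0461 + 1.01000000 - 0.94526186 = 0.1108


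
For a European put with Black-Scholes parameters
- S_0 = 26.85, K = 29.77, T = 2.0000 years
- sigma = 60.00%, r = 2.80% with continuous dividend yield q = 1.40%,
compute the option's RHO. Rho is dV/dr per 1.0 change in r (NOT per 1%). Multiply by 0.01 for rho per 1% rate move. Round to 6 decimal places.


d1 = 0.3355983536; d2 = -0.5129297838
phi(d1) = 0.3770974410; exp(-qT) = 0.9723883668; exp(-rT) = 0.9455391359
N(-d2) = 0.6959997808
Rho = -K*T*exp(-rT)*N(-d2) = -29.7700 * 2.0000 * 0.9455391359 * 0.6959997808 = -39.182978

Answer: Rho = -39.182978


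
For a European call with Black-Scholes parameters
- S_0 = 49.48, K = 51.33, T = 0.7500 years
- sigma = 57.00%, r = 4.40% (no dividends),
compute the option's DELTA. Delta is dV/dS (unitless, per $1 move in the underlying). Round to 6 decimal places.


Answer: Delta = 0.594567

Derivation:
d1 = 0.2393079813; d2 = -0.2543264988
phi(d1) = 0.3876809047; exp(-qT) = 1.0000000000; exp(-rT) = 0.9675385596
N(d1) = 0.5945666115
Delta = exp(-qT) * N(d1) = 1.0000000000 * 0.5945666115 = 0.594567


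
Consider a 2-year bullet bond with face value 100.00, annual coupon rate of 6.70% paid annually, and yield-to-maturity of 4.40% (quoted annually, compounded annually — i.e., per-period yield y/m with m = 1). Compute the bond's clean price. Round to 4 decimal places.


Answer: Price = 104.3133

Derivation:
Coupon per period c = face * coupon_rate / m = 6.700000
Periods per year m = 1; per-period yield y/m = 0.044000
Number of cashflows N = 2
Cashflows (t years, CF_t, discount factor 1/(1+y/m)^(m*t), PV):
  t = 1.0000: CF_t = 6.700000, DF = 0.957854, PV = 6.417625
  t = 2.0000: CF_t = 106.700000, DF = 0.917485, PV = 97.895656
Price P = sum_t PV_t = 104.313281


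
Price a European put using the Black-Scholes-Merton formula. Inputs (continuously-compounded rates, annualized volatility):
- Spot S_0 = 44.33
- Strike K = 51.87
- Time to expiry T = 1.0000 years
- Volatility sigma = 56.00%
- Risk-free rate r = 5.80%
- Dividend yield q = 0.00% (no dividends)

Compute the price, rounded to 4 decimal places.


d1 = (ln(S/K) + (r - q + 0.5*sigma^2) * T) / (sigma * sqrt(T)) = 0.10307332
d2 = d1 - sigma * sqrt(T) = -0.45692668
exp(-rT) = 0.94364995; exp(-qT) = 1.00000000
P = K * exp(-rT) * N(-d2) - S_0 * exp(-qT) * N(-d1)
N(-d1) = 0.45895239; N(-d2) = 0.67613813
P = 51.8700 * 0.94364995 * 0.67613813 - 44.3300 * 1.00000000 * 0.45895239 = 12.7497

Answer: Price = 12.7497


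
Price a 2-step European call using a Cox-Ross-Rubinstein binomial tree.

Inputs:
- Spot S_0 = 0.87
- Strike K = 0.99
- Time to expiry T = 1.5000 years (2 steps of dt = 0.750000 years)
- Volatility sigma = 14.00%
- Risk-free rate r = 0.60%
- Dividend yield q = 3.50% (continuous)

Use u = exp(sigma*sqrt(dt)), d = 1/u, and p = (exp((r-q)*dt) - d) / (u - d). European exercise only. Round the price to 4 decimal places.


dt = T/N = 0.750000
u = exp(sigma*sqrt(dt)) = 1.128900; d = 1/u = 0.885818
p = (exp((r-q)*dt) - d) / (u - d) = 0.381216
Discount per step: exp(-r*dt) = 0.995510
Stock lattice S(k, i) with i counting down-moves:
  k=0: S(0,0) = 0.8700
  k=1: S(1,0) = 0.9821; S(1,1) = 0.7707
  k=2: S(2,0) = 1.1087; S(2,1) = 0.8700; S(2,2) = 0.6827
Terminal payoffs V(N, i) = max(S_T - K, 0):
  V(2,0) = 0.118741; V(2,1) = 0.000000; V(2,2) = 0.000000
Backward induction: V(k, i) = exp(-r*dt) * [p * V(k+1, i) + (1-p) * V(k+1, i+1)].
  V(1,0) = exp(-r*dt) * [p*0.118741 + (1-p)*0.000000] = 0.045063
  V(1,1) = exp(-r*dt) * [p*0.000000 + (1-p)*0.000000] = 0.000000
  V(0,0) = exp(-r*dt) * [p*0.045063 + (1-p)*0.000000] = 0.017101

Answer: Price = V(0,0) = 0.0171


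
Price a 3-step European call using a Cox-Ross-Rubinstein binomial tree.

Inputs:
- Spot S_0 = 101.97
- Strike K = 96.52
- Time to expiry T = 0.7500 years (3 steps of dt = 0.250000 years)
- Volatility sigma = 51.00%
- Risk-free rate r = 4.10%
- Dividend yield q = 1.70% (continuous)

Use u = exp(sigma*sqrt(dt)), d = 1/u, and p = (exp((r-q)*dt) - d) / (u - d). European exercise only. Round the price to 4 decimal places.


Answer: Price = V(0,0) = 22.0206

Derivation:
dt = T/N = 0.250000
u = exp(sigma*sqrt(dt)) = 1.290462; d = 1/u = 0.774916
p = (exp((r-q)*dt) - d) / (u - d) = 0.448266
Discount per step: exp(-r*dt) = 0.989802
Stock lattice S(k, i) with i counting down-moves:
  k=0: S(0,0) = 101.9700
  k=1: S(1,0) = 131.5884; S(1,1) = 79.0182
  k=2: S(2,0) = 169.8097; S(2,1) = 101.9700; S(2,2) = 61.2325
  k=3: S(3,0) = 219.1330; S(3,1) = 131.5884; S(3,2) = 79.0182; S(3,3) = 47.4501
Terminal payoffs V(N, i) = max(S_T - K, 0):
  V(3,0) = 122.612956; V(3,1) = 35.068371; V(3,2) = 0.000000; V(3,3) = 0.000000
Backward induction: V(k, i) = exp(-r*dt) * [p * V(k+1, i) + (1-p) * V(k+1, i+1)].
  V(2,0) = exp(-r*dt) * [p*122.612956 + (1-p)*35.068371] = 73.553860
  V(2,1) = exp(-r*dt) * [p*35.068371 + (1-p)*0.000000] = 15.559665
  V(2,2) = exp(-r*dt) * [p*0.000000 + (1-p)*0.000000] = 0.000000
  V(1,0) = exp(-r*dt) * [p*73.553860 + (1-p)*15.559665] = 41.132733
  V(1,1) = exp(-r*dt) * [p*15.559665 + (1-p)*0.000000] = 6.903747
  V(0,0) = exp(-r*dt) * [p*41.132733 + (1-p)*6.903747] = 22.020579


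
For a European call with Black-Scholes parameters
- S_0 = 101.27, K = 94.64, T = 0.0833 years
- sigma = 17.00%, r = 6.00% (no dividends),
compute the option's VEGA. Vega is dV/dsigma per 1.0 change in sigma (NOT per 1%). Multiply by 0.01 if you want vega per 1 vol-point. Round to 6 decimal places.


d1 = 1.5064047189; d2 = 1.4573397619
phi(d1) = 0.1282766369; exp(-qT) = 1.0000000000; exp(-rT) = 0.9950144692
Vega = S * exp(-qT) * phi(d1) * sqrt(T) = 101.2700 * 1.0000000000 * 0.1282766369 * 0.2886173938 = 3.749306

Answer: Vega = 3.749306


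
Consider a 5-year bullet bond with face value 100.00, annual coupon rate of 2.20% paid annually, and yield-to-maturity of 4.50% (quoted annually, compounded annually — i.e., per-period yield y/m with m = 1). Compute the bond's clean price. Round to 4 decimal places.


Coupon per period c = face * coupon_rate / m = 2.200000
Periods per year m = 1; per-period yield y/m = 0.045000
Number of cashflows N = 5
Cashflows (t years, CF_t, discount factor 1/(1+y/m)^(m*t), PV):
  t = 1.0000: CF_t = 2.200000, DF = 0.956938, PV = 2.105263
  t = 2.0000: CF_t = 2.200000, DF = 0.915730, PV = 2.014606
  t = 3.0000: CF_t = 2.200000, DF = 0.876297, PV = 1.927853
  t = 4.0000: CF_t = 2.200000, DF = 0.838561, PV = 1.844835
  t = 5.0000: CF_t = 102.200000, DF = 0.802451, PV = 82.010497
Price P = sum_t PV_t = 89.903053

Answer: Price = 89.9031


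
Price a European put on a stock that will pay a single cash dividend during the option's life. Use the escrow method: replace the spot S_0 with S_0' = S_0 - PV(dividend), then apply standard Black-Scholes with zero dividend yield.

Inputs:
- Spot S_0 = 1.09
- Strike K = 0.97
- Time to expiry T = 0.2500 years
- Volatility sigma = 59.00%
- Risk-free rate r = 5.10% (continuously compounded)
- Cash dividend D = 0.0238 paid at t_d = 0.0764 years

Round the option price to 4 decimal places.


PV(D) = D * exp(-r * t_d) = 0.0238 * 0.99611118 = 0.02370745
S_0' = S_0 - PV(D) = 1.0900 - 0.02370745 = 1.06629255
d1 = (ln(S_0'/K) + (r + sigma^2/2)*T) / (sigma*sqrt(T)) = 0.51155741
d2 = d1 - sigma*sqrt(T) = 0.21655741
exp(-rT) = 0.98733094
N(-d1) = 0.30448040; N(-d2) = 0.41427664
P = K * exp(-rT) * N(-d2) - S_0' * N(-d1) = 0.9700 * 0.98733094 * 0.41427664 - 1.06629255 * 0.30448040 = 0.0721

Answer: Price = 0.0721


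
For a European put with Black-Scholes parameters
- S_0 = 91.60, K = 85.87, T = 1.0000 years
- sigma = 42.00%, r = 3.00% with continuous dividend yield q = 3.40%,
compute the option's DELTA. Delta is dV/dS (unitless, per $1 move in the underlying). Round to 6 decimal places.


d1 = 0.3542779690; d2 = -0.0657220310
phi(d1) = 0.3746754955; exp(-qT) = 0.9665715046; exp(-rT) = 0.9704455335
N(-d1) = 0.3615652883
Delta = -exp(-qT) * N(-d1) = -0.9665715046 * 0.3615652883 = -0.349479

Answer: Delta = -0.349479


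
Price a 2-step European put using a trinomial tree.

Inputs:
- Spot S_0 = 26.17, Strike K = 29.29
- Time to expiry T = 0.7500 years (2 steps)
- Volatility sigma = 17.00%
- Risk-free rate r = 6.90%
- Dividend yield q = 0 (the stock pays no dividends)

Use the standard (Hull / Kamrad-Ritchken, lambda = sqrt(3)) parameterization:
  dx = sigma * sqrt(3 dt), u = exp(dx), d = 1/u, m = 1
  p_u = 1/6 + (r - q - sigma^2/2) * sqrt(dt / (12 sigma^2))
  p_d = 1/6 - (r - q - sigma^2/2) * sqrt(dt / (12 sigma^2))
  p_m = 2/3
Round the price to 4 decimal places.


Answer: Price = V(0,0) = 2.6243

Derivation:
dt = T/N = 0.375000; dx = sigma*sqrt(3*dt) = 0.180312
u = exp(dx) = 1.197591; d = 1/u = 0.835009
p_u = 0.223391, p_m = 0.666667, p_d = 0.109942
Discount per step: exp(-r*dt) = 0.974457
Stock lattice S(k, j) with j the centered position index:
  k=0: S(0,+0) = 26.1700
  k=1: S(1,-1) = 21.8522; S(1,+0) = 26.1700; S(1,+1) = 31.3410
  k=2: S(2,-2) = 18.2468; S(2,-1) = 21.8522; S(2,+0) = 26.1700; S(2,+1) = 31.3410; S(2,+2) = 37.5337
Terminal payoffs V(N, j) = max(K - S_T, 0):
  V(2,-2) = 11.043208; V(2,-1) = 7.437803; V(2,+0) = 3.120000; V(2,+1) = 0.000000; V(2,+2) = 0.000000
Backward induction: V(k, j) = exp(-r*dt) * [p_u * V(k+1, j+1) + p_m * V(k+1, j) + p_d * V(k+1, j-1)]
  V(1,-1) = exp(-r*dt) * [p_u*3.120000 + p_m*7.437803 + p_d*11.043208] = 6.694158
  V(1,+0) = exp(-r*dt) * [p_u*0.000000 + p_m*3.120000 + p_d*7.437803] = 2.823711
  V(1,+1) = exp(-r*dt) * [p_u*0.000000 + p_m*0.000000 + p_d*3.120000] = 0.334258
  V(0,+0) = exp(-r*dt) * [p_u*0.334258 + p_m*2.823711 + p_d*6.694158] = 2.624324


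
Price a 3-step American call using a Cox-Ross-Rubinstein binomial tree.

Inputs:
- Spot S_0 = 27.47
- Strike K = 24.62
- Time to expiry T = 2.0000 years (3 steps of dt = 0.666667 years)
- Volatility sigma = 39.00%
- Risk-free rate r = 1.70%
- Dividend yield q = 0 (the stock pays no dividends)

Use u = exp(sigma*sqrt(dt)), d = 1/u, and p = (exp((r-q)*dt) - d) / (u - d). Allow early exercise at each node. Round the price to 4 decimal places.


dt = T/N = 0.666667
u = exp(sigma*sqrt(dt)) = 1.374972; d = 1/u = 0.727287
p = (exp((r-q)*dt) - d) / (u - d) = 0.438655
Discount per step: exp(-r*dt) = 0.988731
Stock lattice S(k, i) with i counting down-moves:
  k=0: S(0,0) = 27.4700
  k=1: S(1,0) = 37.7705; S(1,1) = 19.9786
  k=2: S(2,0) = 51.9334; S(2,1) = 27.4700; S(2,2) = 14.5302
  k=3: S(3,0) = 71.4070; S(3,1) = 37.7705; S(3,2) = 19.9786; S(3,3) = 10.5676
Terminal payoffs V(N, i) = max(S_T - K, 0):
  V(3,0) = 46.786971; V(3,1) = 13.150492; V(3,2) = 0.000000; V(3,3) = 0.000000
Backward induction: V(k, i) = exp(-r*dt) * [p * V(k+1, i) + (1-p) * V(k+1, i+1)]; then take max(V_cont, immediate exercise) for American.
  V(2,0) = exp(-r*dt) * [p*46.786971 + (1-p)*13.150492] = 27.590836; exercise = 27.313385; V(2,0) = max -> 27.590836
  V(2,1) = exp(-r*dt) * [p*13.150492 + (1-p)*0.000000] = 5.703525; exercise = 2.850000; V(2,1) = max -> 5.703525
  V(2,2) = exp(-r*dt) * [p*0.000000 + (1-p)*0.000000] = 0.000000; exercise = 0.000000; V(2,2) = max -> 0.000000
  V(1,0) = exp(-r*dt) * [p*27.590836 + (1-p)*5.703525] = 15.132037; exercise = 13.150492; V(1,0) = max -> 15.132037
  V(1,1) = exp(-r*dt) * [p*5.703525 + (1-p)*0.000000] = 2.473687; exercise = 0.000000; V(1,1) = max -> 2.473687
  V(0,0) = exp(-r*dt) * [p*15.132037 + (1-p)*2.473687] = 7.935887; exercise = 2.850000; V(0,0) = max -> 7.935887

Answer: Price = V(0,0) = 7.9359


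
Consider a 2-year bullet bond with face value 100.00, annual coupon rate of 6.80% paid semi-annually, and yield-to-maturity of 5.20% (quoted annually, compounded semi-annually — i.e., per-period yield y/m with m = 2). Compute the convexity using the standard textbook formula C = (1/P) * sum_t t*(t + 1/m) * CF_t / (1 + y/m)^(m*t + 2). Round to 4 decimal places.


Coupon per period c = face * coupon_rate / m = 3.400000
Periods per year m = 2; per-period yield y/m = 0.026000
Number of cashflows N = 4
Cashflows (t years, CF_t, discount factor 1/(1+y/m)^(m*t), PV):
  t = 0.5000: CF_t = 3.400000, DF = 0.974659, PV = 3.313840
  t = 1.0000: CF_t = 3.400000, DF = 0.949960, PV = 3.229864
  t = 1.5000: CF_t = 3.400000, DF = 0.925887, PV = 3.148015
  t = 2.0000: CF_t = 103.400000, DF = 0.902424, PV = 93.310624
Price P = sum_t PV_t = 103.002344
Convexity numerator sum_t t*(t + 1/m) * CF_t / (1+y/m)^(m*t + 2):
  t = 0.5000: term = 1.574008
  t = 1.0000: term = 4.602362
  t = 1.5000: term = 8.971465
  t = 2.0000: term = 443.206763
Convexity = (1/P) * sum = 458.354597 / 103.002344 = 4.449943

Answer: Convexity = 4.4499


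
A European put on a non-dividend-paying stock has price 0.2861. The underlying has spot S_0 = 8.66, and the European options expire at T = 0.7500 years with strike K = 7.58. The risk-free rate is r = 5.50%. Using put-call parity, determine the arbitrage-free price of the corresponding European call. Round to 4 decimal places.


Put-call parity: C - P = S_0 * exp(-qT) - K * exp(-rT).
S_0 * exp(-qT) = 8.6600 * 1.00000000 = 8.66000000
K * exp(-rT) = 7.5800 * 0.95958920 = 7.27368616
C = P + S*exp(-qT) - K*exp(-rT)
C = 0.2861 + 8.66000000 - 7.27368616 = 1.6724

Answer: Call price = 1.6724


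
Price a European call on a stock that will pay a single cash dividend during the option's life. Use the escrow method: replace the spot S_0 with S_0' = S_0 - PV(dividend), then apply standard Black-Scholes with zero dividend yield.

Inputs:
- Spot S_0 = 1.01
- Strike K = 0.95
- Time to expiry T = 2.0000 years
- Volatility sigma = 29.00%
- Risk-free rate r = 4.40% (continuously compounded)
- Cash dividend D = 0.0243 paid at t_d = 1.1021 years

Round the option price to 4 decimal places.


Answer: Price = 0.2162

Derivation:
PV(D) = D * exp(-r * t_d) = 0.0243 * 0.95266458 = 0.02314975
S_0' = S_0 - PV(D) = 1.0100 - 0.02314975 = 0.98685025
d1 = (ln(S_0'/K) + (r + sigma^2/2)*T) / (sigma*sqrt(T)) = 0.51242400
d2 = d1 - sigma*sqrt(T) = 0.10230207
exp(-rT) = 0.91576088
N(d1) = 0.69582285; N(d2) = 0.54074154
C = S_0' * N(d1) - K * exp(-rT) * N(d2) = 0.98685025 * 0.69582285 - 0.9500 * 0.91576088 * 0.54074154 = 0.2162


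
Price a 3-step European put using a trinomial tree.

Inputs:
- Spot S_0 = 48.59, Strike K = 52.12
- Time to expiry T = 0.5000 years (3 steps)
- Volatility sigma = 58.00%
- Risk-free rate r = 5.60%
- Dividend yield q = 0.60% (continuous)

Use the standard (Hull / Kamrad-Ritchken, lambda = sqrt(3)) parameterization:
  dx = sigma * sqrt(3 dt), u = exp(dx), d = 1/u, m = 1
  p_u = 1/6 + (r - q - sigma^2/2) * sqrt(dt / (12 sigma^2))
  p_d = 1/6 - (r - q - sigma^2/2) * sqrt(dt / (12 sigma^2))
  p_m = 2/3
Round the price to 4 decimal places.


Answer: Price = V(0,0) = 9.0337

Derivation:
dt = T/N = 0.166667; dx = sigma*sqrt(3*dt) = 0.410122
u = exp(dx) = 1.507002; d = 1/u = 0.663569
p_u = 0.142649, p_m = 0.666667, p_d = 0.190684
Discount per step: exp(-r*dt) = 0.990710
Stock lattice S(k, j) with j the centered position index:
  k=0: S(0,+0) = 48.5900
  k=1: S(1,-1) = 32.2428; S(1,+0) = 48.5900; S(1,+1) = 73.2252
  k=2: S(2,-2) = 21.3954; S(2,-1) = 32.2428; S(2,+0) = 48.5900; S(2,+1) = 73.2252; S(2,+2) = 110.3505
  k=3: S(3,-3) = 14.1973; S(3,-2) = 21.3954; S(3,-1) = 32.2428; S(3,+0) = 48.5900; S(3,+1) = 73.2252; S(3,+2) = 110.3505; S(3,+3) = 166.2984
Terminal payoffs V(N, j) = max(K - S_T, 0):
  V(3,-3) = 37.922698; V(3,-2) = 30.724644; V(3,-1) = 19.877166; V(3,+0) = 3.530000; V(3,+1) = 0.000000; V(3,+2) = 0.000000; V(3,+3) = 0.000000
Backward induction: V(k, j) = exp(-r*dt) * [p_u * V(k+1, j+1) + p_m * V(k+1, j) + p_d * V(k+1, j-1)]
  V(2,-2) = exp(-r*dt) * [p_u*19.877166 + p_m*30.724644 + p_d*37.922698] = 30.266006
  V(2,-1) = exp(-r*dt) * [p_u*3.530000 + p_m*19.877166 + p_d*30.724644] = 19.431482
  V(2,+0) = exp(-r*dt) * [p_u*0.000000 + p_m*3.530000 + p_d*19.877166] = 6.086516
  V(2,+1) = exp(-r*dt) * [p_u*0.000000 + p_m*0.000000 + p_d*3.530000] = 0.666861
  V(2,+2) = exp(-r*dt) * [p_u*0.000000 + p_m*0.000000 + p_d*0.000000] = 0.000000
  V(1,-1) = exp(-r*dt) * [p_u*6.086516 + p_m*19.431482 + p_d*30.266006] = 19.411775
  V(1,+0) = exp(-r*dt) * [p_u*0.666861 + p_m*6.086516 + p_d*19.431482] = 7.785075
  V(1,+1) = exp(-r*dt) * [p_u*0.000000 + p_m*0.666861 + p_d*6.086516] = 1.590263
  V(0,+0) = exp(-r*dt) * [p_u*1.590263 + p_m*7.785075 + p_d*19.411775] = 9.033704


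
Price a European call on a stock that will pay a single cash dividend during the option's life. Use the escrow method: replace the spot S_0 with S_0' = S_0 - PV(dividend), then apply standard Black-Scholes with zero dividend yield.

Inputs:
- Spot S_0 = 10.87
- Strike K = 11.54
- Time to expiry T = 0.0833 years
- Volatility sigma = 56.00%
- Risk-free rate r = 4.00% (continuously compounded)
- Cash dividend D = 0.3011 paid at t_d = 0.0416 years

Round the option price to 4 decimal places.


PV(D) = D * exp(-r * t_d) = 0.3011 * 0.99833738 = 0.30059939
S_0' = S_0 - PV(D) = 10.8700 - 0.30059939 = 10.56940061
d1 = (ln(S_0'/K) + (r + sigma^2/2)*T) / (sigma*sqrt(T)) = -0.44214943
d2 = d1 - sigma*sqrt(T) = -0.60377517
exp(-rT) = 0.99667354
N(d1) = 0.32919054; N(d2) = 0.27299656
C = S_0' * N(d1) - K * exp(-rT) * N(d2) = 10.56940061 * 0.32919054 - 11.5400 * 0.99667354 * 0.27299656 = 0.3394

Answer: Price = 0.3394


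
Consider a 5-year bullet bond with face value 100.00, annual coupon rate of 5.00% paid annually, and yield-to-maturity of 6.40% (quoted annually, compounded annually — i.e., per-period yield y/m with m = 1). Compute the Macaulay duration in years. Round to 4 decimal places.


Coupon per period c = face * coupon_rate / m = 5.000000
Periods per year m = 1; per-period yield y/m = 0.064000
Number of cashflows N = 5
Cashflows (t years, CF_t, discount factor 1/(1+y/m)^(m*t), PV):
  t = 1.0000: CF_t = 5.000000, DF = 0.939850, PV = 4.699248
  t = 2.0000: CF_t = 5.000000, DF = 0.883317, PV = 4.416587
  t = 3.0000: CF_t = 5.000000, DF = 0.830185, PV = 4.150927
  t = 4.0000: CF_t = 5.000000, DF = 0.780249, PV = 3.901247
  t = 5.0000: CF_t = 105.000000, DF = 0.733317, PV = 76.998304
Price P = sum_t PV_t = 94.166313
Macaulay numerator sum_t t * PV_t:
  t * PV_t at t = 1.0000: 4.699248
  t * PV_t at t = 2.0000: 8.833173
  t * PV_t at t = 3.0000: 12.452782
  t * PV_t at t = 4.0000: 15.604990
  t * PV_t at t = 5.0000: 384.991520
Macaulay duration D = (sum_t t * PV_t) / P = 426.581713 / 94.166313 = 4.530088

Answer: Macaulay duration = 4.5301 years


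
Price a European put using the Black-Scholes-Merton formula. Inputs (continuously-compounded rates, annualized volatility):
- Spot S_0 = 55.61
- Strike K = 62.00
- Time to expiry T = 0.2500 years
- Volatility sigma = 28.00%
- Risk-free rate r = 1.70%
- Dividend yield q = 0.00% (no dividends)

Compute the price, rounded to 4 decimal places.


d1 = (ln(S/K) + (r - q + 0.5*sigma^2) * T) / (sigma * sqrt(T)) = -0.67658103
d2 = d1 - sigma * sqrt(T) = -0.81658103
exp(-rT) = 0.99575902; exp(-qT) = 1.00000000
P = K * exp(-rT) * N(-d2) - S_0 * exp(-qT) * N(-d1)
N(-d1) = 0.75066409; N(-d2) = 0.79291605
P = 62.0000 * 0.99575902 * 0.79291605 - 55.6100 * 1.00000000 * 0.75066409 = 7.2079

Answer: Price = 7.2079


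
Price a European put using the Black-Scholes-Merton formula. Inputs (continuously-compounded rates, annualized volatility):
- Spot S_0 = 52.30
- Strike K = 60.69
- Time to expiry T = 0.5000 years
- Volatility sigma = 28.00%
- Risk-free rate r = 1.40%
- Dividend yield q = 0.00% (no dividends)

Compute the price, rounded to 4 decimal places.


d1 = (ln(S/K) + (r - q + 0.5*sigma^2) * T) / (sigma * sqrt(T)) = -0.61711516
d2 = d1 - sigma * sqrt(T) = -0.81510506
exp(-rT) = 0.99302444; exp(-qT) = 1.00000000
P = K * exp(-rT) * N(-d2) - S_0 * exp(-qT) * N(-d1)
N(-d1) = 0.73142062; N(-d2) = 0.79249391
P = 60.6900 * 0.99302444 * 0.79249391 - 52.3000 * 1.00000000 * 0.73142062 = 9.5077

Answer: Price = 9.5077


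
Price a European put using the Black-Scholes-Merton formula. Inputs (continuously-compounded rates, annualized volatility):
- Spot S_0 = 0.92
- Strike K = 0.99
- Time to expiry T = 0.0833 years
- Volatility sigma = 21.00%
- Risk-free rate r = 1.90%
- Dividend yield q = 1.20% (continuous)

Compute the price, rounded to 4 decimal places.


d1 = (ln(S/K) + (r - q + 0.5*sigma^2) * T) / (sigma * sqrt(T)) = -1.16996889
d2 = d1 - sigma * sqrt(T) = -1.23057854
exp(-rT) = 0.99841855; exp(-qT) = 0.99900090
P = K * exp(-rT) * N(-d2) - S_0 * exp(-qT) * N(-d1)
N(-d1) = 0.87899326; N(-d2) = 0.89075973
P = 0.9900 * 0.99841855 * 0.89075973 - 0.9200 * 0.99900090 * 0.87899326 = 0.0726

Answer: Price = 0.0726


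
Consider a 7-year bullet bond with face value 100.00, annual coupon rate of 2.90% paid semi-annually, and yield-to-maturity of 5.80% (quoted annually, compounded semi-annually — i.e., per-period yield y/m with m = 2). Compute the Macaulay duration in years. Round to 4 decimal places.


Answer: Macaulay duration = 6.3124 years

Derivation:
Coupon per period c = face * coupon_rate / m = 1.450000
Periods per year m = 2; per-period yield y/m = 0.029000
Number of cashflows N = 14
Cashflows (t years, CF_t, discount factor 1/(1+y/m)^(m*t), PV):
  t = 0.5000: CF_t = 1.450000, DF = 0.971817, PV = 1.409135
  t = 1.0000: CF_t = 1.450000, DF = 0.944429, PV = 1.369422
  t = 1.5000: CF_t = 1.450000, DF = 0.917812, PV = 1.330828
  t = 2.0000: CF_t = 1.450000, DF = 0.891946, PV = 1.293322
  t = 2.5000: CF_t = 1.450000, DF = 0.866808, PV = 1.256872
  t = 3.0000: CF_t = 1.450000, DF = 0.842379, PV = 1.221450
  t = 3.5000: CF_t = 1.450000, DF = 0.818639, PV = 1.187026
  t = 4.0000: CF_t = 1.450000, DF = 0.795567, PV = 1.153573
  t = 4.5000: CF_t = 1.450000, DF = 0.773146, PV = 1.121062
  t = 5.0000: CF_t = 1.450000, DF = 0.751357, PV = 1.089467
  t = 5.5000: CF_t = 1.450000, DF = 0.730182, PV = 1.058763
  t = 6.0000: CF_t = 1.450000, DF = 0.709603, PV = 1.028924
  t = 6.5000: CF_t = 1.450000, DF = 0.689605, PV = 0.999927
  t = 7.0000: CF_t = 101.450000, DF = 0.670170, PV = 67.988711
Price P = sum_t PV_t = 83.508482
Macaulay numerator sum_t t * PV_t:
  t * PV_t at t = 0.5000: 0.704568
  t * PV_t at t = 1.0000: 1.369422
  t * PV_t at t = 1.5000: 1.996242
  t * PV_t at t = 2.0000: 2.586643
  t * PV_t at t = 2.5000: 3.142181
  t * PV_t at t = 3.0000: 3.664351
  t * PV_t at t = 3.5000: 4.154592
  t * PV_t at t = 4.0000: 4.614291
  t * PV_t at t = 4.5000: 5.044779
  t * PV_t at t = 5.0000: 5.447337
  t * PV_t at t = 5.5000: 5.823198
  t * PV_t at t = 6.0000: 6.173547
  t * PV_t at t = 6.5000: 6.499523
  t * PV_t at t = 7.0000: 475.920974
Macaulay duration D = (sum_t t * PV_t) / P = 527.141647 / 83.508482 = 6.312432


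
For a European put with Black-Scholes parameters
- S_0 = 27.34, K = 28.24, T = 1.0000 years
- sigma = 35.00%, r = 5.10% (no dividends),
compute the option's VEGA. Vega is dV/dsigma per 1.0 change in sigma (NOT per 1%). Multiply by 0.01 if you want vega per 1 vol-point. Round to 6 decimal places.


d1 = 0.2281754819; d2 = -0.1218245181
phi(d1) = 0.3886910144; exp(-qT) = 1.0000000000; exp(-rT) = 0.9502786705
Vega = S * exp(-qT) * phi(d1) * sqrt(T) = 27.3400 * 1.0000000000 * 0.3886910144 * 1.0000000000 = 10.626812

Answer: Vega = 10.626812


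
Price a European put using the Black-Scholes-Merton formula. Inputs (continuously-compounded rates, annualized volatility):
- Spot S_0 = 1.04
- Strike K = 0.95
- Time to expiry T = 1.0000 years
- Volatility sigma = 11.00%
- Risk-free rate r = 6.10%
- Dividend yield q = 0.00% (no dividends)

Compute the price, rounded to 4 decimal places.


Answer: Price = 0.0041

Derivation:
d1 = (ln(S/K) + (r - q + 0.5*sigma^2) * T) / (sigma * sqrt(T)) = 1.43240007
d2 = d1 - sigma * sqrt(T) = 1.32240007
exp(-rT) = 0.94082324; exp(-qT) = 1.00000000
P = K * exp(-rT) * N(-d2) - S_0 * exp(-qT) * N(-d1)
N(-d1) = 0.07601468; N(-d2) = 0.09301748
P = 0.9500 * 0.94082324 * 0.09301748 - 1.0400 * 1.00000000 * 0.07601468 = 0.0041


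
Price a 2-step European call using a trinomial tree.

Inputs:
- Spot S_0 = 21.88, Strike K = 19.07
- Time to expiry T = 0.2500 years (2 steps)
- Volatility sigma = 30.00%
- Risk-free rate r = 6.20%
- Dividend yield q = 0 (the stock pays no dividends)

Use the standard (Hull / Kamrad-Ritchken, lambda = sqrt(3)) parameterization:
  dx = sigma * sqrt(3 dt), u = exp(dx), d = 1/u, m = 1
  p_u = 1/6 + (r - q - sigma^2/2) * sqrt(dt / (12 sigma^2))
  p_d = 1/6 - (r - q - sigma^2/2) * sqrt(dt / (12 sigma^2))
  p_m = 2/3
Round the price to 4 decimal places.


dt = T/N = 0.125000; dx = sigma*sqrt(3*dt) = 0.183712
u = exp(dx) = 1.201669; d = 1/u = 0.832176
p_u = 0.172450, p_m = 0.666667, p_d = 0.160883
Discount per step: exp(-r*dt) = 0.992280
Stock lattice S(k, j) with j the centered position index:
  k=0: S(0,+0) = 21.8800
  k=1: S(1,-1) = 18.2080; S(1,+0) = 21.8800; S(1,+1) = 26.2925
  k=2: S(2,-2) = 15.1523; S(2,-1) = 18.2080; S(2,+0) = 21.8800; S(2,+1) = 26.2925; S(2,+2) = 31.5949
Terminal payoffs V(N, j) = max(S_T - K, 0):
  V(2,-2) = 0.000000; V(2,-1) = 0.000000; V(2,+0) = 2.810000; V(2,+1) = 7.222526; V(2,+2) = 12.524923
Backward induction: V(k, j) = exp(-r*dt) * [p_u * V(k+1, j+1) + p_m * V(k+1, j) + p_d * V(k+1, j-1)]
  V(1,-1) = exp(-r*dt) * [p_u*2.810000 + p_m*0.000000 + p_d*0.000000] = 0.480844
  V(1,+0) = exp(-r*dt) * [p_u*7.222526 + p_m*2.810000 + p_d*0.000000] = 3.094781
  V(1,+1) = exp(-r*dt) * [p_u*12.524923 + p_m*7.222526 + p_d*2.810000] = 7.369687
  V(0,+0) = exp(-r*dt) * [p_u*7.369687 + p_m*3.094781 + p_d*0.480844] = 3.385115

Answer: Price = V(0,0) = 3.3851


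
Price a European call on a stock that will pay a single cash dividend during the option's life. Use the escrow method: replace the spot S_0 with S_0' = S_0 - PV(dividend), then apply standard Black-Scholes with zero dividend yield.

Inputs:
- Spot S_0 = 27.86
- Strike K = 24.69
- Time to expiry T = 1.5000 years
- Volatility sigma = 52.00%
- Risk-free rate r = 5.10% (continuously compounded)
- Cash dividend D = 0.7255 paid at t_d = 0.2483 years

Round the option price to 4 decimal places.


Answer: Price = 8.6004

Derivation:
PV(D) = D * exp(-r * t_d) = 0.7255 * 0.98741654 = 0.71637070
S_0' = S_0 - PV(D) = 27.8600 - 0.71637070 = 27.14362930
d1 = (ln(S_0'/K) + (r + sigma^2/2)*T) / (sigma*sqrt(T)) = 0.58731866
d2 = d1 - sigma*sqrt(T) = -0.04954868
exp(-rT) = 0.92635291
N(d1) = 0.72150514; N(d2) = 0.48024102
C = S_0' * N(d1) - K * exp(-rT) * N(d2) = 27.14362930 * 0.72150514 - 24.6900 * 0.92635291 * 0.48024102 = 8.6004


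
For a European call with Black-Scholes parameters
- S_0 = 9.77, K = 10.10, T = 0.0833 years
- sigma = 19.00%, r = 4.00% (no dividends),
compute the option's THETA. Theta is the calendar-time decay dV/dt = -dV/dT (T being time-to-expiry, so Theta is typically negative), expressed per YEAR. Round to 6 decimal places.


d1 = -0.5175927753; d2 = -0.5724300801
phi(d1) = 0.3489280028; exp(-qT) = 1.0000000000; exp(-rT) = 0.9966735450
Theta = -S*exp(-qT)*phi(d1)*sigma/(2*sqrt(T)) - r*K*exp(-rT)*N(d2) + q*S*exp(-qT)*N(d1)
N(d1) = 0.3023712118; N(d2) = 0.2835153211; sqrt(T) = 0.2886173938
Term 1 = -9.7700 * 1.0000000000 * 0.3489280028 * 0.1900 / (2 * 0.2886173938) = -1.1220998206
Term 2 = -0.0400 * 10.1000 * 0.9966735450 * 0.2835153211 = -0.1141591769
Term 3 = 0 (no dividend yield, q = 0)
Theta = -1.1220998206 + (-0.1141591769) + (0.0000000000) = -1.236259

Answer: Theta = -1.236259


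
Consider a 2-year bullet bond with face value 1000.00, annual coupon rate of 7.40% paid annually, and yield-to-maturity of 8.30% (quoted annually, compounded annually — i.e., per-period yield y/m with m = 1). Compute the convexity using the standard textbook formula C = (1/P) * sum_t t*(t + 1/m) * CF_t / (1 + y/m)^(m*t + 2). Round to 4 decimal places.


Coupon per period c = face * coupon_rate / m = 74.000000
Periods per year m = 1; per-period yield y/m = 0.083000
Number of cashflows N = 2
Cashflows (t years, CF_t, discount factor 1/(1+y/m)^(m*t), PV):
  t = 1.0000: CF_t = 74.000000, DF = 0.923361, PV = 68.328717
  t = 2.0000: CF_t = 1074.000000, DF = 0.852596, PV = 915.687674
Price P = sum_t PV_t = 984.016390
Convexity numerator sum_t t*(t + 1/m) * CF_t / (1+y/m)^(m*t + 2):
  t = 1.0000: term = 116.513526
  t = 2.0000: term = 4684.267687
Convexity = (1/P) * sum = 4800.781213 / 984.016390 = 4.878761

Answer: Convexity = 4.8788


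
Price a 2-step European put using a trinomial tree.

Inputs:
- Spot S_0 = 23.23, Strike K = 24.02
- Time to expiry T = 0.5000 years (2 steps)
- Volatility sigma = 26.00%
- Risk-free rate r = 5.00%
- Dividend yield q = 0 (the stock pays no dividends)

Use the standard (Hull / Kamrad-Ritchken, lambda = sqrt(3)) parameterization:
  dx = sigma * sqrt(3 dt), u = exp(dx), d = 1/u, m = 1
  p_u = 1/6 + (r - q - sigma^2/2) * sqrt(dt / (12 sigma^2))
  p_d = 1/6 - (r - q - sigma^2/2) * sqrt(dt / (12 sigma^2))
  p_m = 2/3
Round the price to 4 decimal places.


Answer: Price = V(0,0) = 1.7308

Derivation:
dt = T/N = 0.250000; dx = sigma*sqrt(3*dt) = 0.225167
u = exp(dx) = 1.252531; d = 1/u = 0.798383
p_u = 0.175660, p_m = 0.666667, p_d = 0.157673
Discount per step: exp(-r*dt) = 0.987578
Stock lattice S(k, j) with j the centered position index:
  k=0: S(0,+0) = 23.2300
  k=1: S(1,-1) = 18.5464; S(1,+0) = 23.2300; S(1,+1) = 29.0963
  k=2: S(2,-2) = 14.8072; S(2,-1) = 18.5464; S(2,+0) = 23.2300; S(2,+1) = 29.0963; S(2,+2) = 36.4440
Terminal payoffs V(N, j) = max(K - S_T, 0):
  V(2,-2) = 9.212833; V(2,-1) = 5.473558; V(2,+0) = 0.790000; V(2,+1) = 0.000000; V(2,+2) = 0.000000
Backward induction: V(k, j) = exp(-r*dt) * [p_u * V(k+1, j+1) + p_m * V(k+1, j) + p_d * V(k+1, j-1)]
  V(1,-1) = exp(-r*dt) * [p_u*0.790000 + p_m*5.473558 + p_d*9.212833] = 5.175331
  V(1,+0) = exp(-r*dt) * [p_u*0.000000 + p_m*0.790000 + p_d*5.473558] = 1.372438
  V(1,+1) = exp(-r*dt) * [p_u*0.000000 + p_m*0.000000 + p_d*0.790000] = 0.123015
  V(0,+0) = exp(-r*dt) * [p_u*0.123015 + p_m*1.372438 + p_d*5.175331] = 1.730808


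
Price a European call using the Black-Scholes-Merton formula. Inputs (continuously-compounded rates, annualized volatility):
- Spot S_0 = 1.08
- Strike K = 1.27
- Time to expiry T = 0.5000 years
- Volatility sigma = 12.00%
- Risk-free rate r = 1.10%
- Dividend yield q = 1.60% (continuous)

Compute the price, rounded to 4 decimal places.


Answer: Price = 0.0010

Derivation:
d1 = (ln(S/K) + (r - q + 0.5*sigma^2) * T) / (sigma * sqrt(T)) = -1.89688299
d2 = d1 - sigma * sqrt(T) = -1.98173581
exp(-rT) = 0.99451510; exp(-qT) = 0.99203191
C = S_0 * exp(-qT) * N(d1) - K * exp(-rT) * N(d2)
N(d1) = 0.02892169; N(d2) = 0.02375441
C = 1.0800 * 0.99203191 * 0.02892169 - 1.2700 * 0.99451510 * 0.02375441 = 0.0010


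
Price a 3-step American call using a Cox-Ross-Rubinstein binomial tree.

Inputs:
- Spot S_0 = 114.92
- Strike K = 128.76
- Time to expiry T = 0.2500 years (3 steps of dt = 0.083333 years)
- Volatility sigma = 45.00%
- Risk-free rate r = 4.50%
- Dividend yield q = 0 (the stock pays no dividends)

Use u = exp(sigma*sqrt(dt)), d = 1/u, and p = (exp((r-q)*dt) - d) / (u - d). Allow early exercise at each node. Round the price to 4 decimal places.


dt = T/N = 0.083333
u = exp(sigma*sqrt(dt)) = 1.138719; d = 1/u = 0.878180
p = (exp((r-q)*dt) - d) / (u - d) = 0.481990
Discount per step: exp(-r*dt) = 0.996257
Stock lattice S(k, i) with i counting down-moves:
  k=0: S(0,0) = 114.9200
  k=1: S(1,0) = 130.8616; S(1,1) = 100.9204
  k=2: S(2,0) = 149.0145; S(2,1) = 114.9200; S(2,2) = 88.6263
  k=3: S(3,0) = 169.6857; S(3,1) = 130.8616; S(3,2) = 100.9204; S(3,3) = 77.8298
Terminal payoffs V(N, i) = max(S_T - K, 0):
  V(3,0) = 40.925660; V(3,1) = 2.101570; V(3,2) = 0.000000; V(3,3) = 0.000000
Backward induction: V(k, i) = exp(-r*dt) * [p * V(k+1, i) + (1-p) * V(k+1, i+1)]; then take max(V_cont, immediate exercise) for American.
  V(2,0) = exp(-r*dt) * [p*40.925660 + (1-p)*2.101570] = 20.736481; exercise = 20.254536; V(2,0) = max -> 20.736481
  V(2,1) = exp(-r*dt) * [p*2.101570 + (1-p)*0.000000] = 1.009144; exercise = 0.000000; V(2,1) = max -> 1.009144
  V(2,2) = exp(-r*dt) * [p*0.000000 + (1-p)*0.000000] = 0.000000; exercise = 0.000000; V(2,2) = max -> 0.000000
  V(1,0) = exp(-r*dt) * [p*20.736481 + (1-p)*1.009144] = 10.478155; exercise = 2.101570; V(1,0) = max -> 10.478155
  V(1,1) = exp(-r*dt) * [p*1.009144 + (1-p)*0.000000] = 0.484577; exercise = 0.000000; V(1,1) = max -> 0.484577
  V(0,0) = exp(-r*dt) * [p*10.478155 + (1-p)*0.484577] = 5.281537; exercise = 0.000000; V(0,0) = max -> 5.281537

Answer: Price = V(0,0) = 5.2815


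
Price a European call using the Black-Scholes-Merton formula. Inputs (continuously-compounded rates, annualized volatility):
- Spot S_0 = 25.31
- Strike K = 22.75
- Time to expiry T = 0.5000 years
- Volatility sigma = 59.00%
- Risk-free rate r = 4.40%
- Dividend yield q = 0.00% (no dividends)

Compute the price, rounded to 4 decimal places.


Answer: Price = 5.6396

Derivation:
d1 = (ln(S/K) + (r - q + 0.5*sigma^2) * T) / (sigma * sqrt(T)) = 0.51692964
d2 = d1 - sigma * sqrt(T) = 0.09973664
exp(-rT) = 0.97824024; exp(-qT) = 1.00000000
C = S_0 * exp(-qT) * N(d1) - K * exp(-rT) * N(d2)
N(d1) = 0.69739736; N(d2) = 0.53972330
C = 25.3100 * 1.00000000 * 0.69739736 - 22.7500 * 0.97824024 * 0.53972330 = 5.6396


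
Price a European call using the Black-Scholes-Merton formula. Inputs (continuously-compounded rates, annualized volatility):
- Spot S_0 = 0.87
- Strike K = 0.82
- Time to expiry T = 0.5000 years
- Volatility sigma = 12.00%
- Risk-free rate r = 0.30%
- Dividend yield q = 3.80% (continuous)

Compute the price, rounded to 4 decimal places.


d1 = (ln(S/K) + (r - q + 0.5*sigma^2) * T) / (sigma * sqrt(T)) = 0.53373447
d2 = d1 - sigma * sqrt(T) = 0.44888165
exp(-rT) = 0.99850112; exp(-qT) = 0.98117936
C = S_0 * exp(-qT) * N(d1) - K * exp(-rT) * N(d2)
N(d1) = 0.70323737; N(d2) = 0.67324148
C = 0.8700 * 0.98117936 * 0.70323737 - 0.8200 * 0.99850112 * 0.67324148 = 0.0491

Answer: Price = 0.0491


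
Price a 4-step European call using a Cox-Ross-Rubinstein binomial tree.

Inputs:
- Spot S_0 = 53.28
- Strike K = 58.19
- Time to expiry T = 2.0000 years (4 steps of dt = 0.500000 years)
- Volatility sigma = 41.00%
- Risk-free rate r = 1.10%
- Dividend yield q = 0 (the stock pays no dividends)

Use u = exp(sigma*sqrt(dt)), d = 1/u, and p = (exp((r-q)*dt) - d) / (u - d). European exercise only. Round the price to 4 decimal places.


Answer: Price = V(0,0) = 10.8080

Derivation:
dt = T/N = 0.500000
u = exp(sigma*sqrt(dt)) = 1.336312; d = 1/u = 0.748328
p = (exp((r-q)*dt) - d) / (u - d) = 0.437405
Discount per step: exp(-r*dt) = 0.994515
Stock lattice S(k, i) with i counting down-moves:
  k=0: S(0,0) = 53.2800
  k=1: S(1,0) = 71.1987; S(1,1) = 39.8709
  k=2: S(2,0) = 95.1437; S(2,1) = 53.2800; S(2,2) = 29.8365
  k=3: S(3,0) = 127.1417; S(3,1) = 71.1987; S(3,2) = 39.8709; S(3,3) = 22.3275
  k=4: S(4,0) = 169.9010; S(4,1) = 95.1437; S(4,2) = 53.2800; S(4,3) = 29.8365; S(4,4) = 16.7083
Terminal payoffs V(N, i) = max(S_T - K, 0):
  V(4,0) = 111.711040; V(4,1) = 36.953720; V(4,2) = 0.000000; V(4,3) = 0.000000; V(4,4) = 0.000000
Backward induction: V(k, i) = exp(-r*dt) * [p * V(k+1, i) + (1-p) * V(k+1, i+1)].
  V(3,0) = exp(-r*dt) * [p*111.711040 + (1-p)*36.953720] = 69.270886
  V(3,1) = exp(-r*dt) * [p*36.953720 + (1-p)*0.000000] = 16.075076
  V(3,2) = exp(-r*dt) * [p*0.000000 + (1-p)*0.000000] = 0.000000
  V(3,3) = exp(-r*dt) * [p*0.000000 + (1-p)*0.000000] = 0.000000
  V(2,0) = exp(-r*dt) * [p*69.270886 + (1-p)*16.075076] = 39.127382
  V(2,1) = exp(-r*dt) * [p*16.075076 + (1-p)*0.000000] = 6.992748
  V(2,2) = exp(-r*dt) * [p*0.000000 + (1-p)*0.000000] = 0.000000
  V(1,0) = exp(-r*dt) * [p*39.127382 + (1-p)*6.992748] = 20.933140
  V(1,1) = exp(-r*dt) * [p*6.992748 + (1-p)*0.000000] = 3.041885
  V(0,0) = exp(-r*dt) * [p*20.933140 + (1-p)*3.041885] = 10.807997


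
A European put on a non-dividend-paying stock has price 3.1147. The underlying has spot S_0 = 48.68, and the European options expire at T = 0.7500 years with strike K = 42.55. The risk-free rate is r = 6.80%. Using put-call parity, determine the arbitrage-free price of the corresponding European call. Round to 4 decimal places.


Answer: Call price = 11.3603

Derivation:
Put-call parity: C - P = S_0 * exp(-qT) - K * exp(-rT).
S_0 * exp(-qT) = 48.6800 * 1.00000000 = 48.68000000
K * exp(-rT) = 42.5500 * 0.95027867 = 40.43435743
C = P + S*exp(-qT) - K*exp(-rT)
C = 3.1147 + 48.68000000 - 40.43435743 = 11.3603


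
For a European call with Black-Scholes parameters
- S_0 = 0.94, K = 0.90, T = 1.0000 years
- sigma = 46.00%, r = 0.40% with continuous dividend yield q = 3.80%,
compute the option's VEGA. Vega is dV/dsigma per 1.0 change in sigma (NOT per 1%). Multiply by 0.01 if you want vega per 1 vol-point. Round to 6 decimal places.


Answer: Vega = 0.349861

Derivation:
d1 = 0.2506198086; d2 = -0.2093801914
phi(d1) = 0.3866081321; exp(-qT) = 0.9627129409; exp(-rT) = 0.9960079893
Vega = S * exp(-qT) * phi(d1) * sqrt(T) = 0.9400 * 0.9627129409 * 0.3866081321 * 1.0000000000 = 0.349861


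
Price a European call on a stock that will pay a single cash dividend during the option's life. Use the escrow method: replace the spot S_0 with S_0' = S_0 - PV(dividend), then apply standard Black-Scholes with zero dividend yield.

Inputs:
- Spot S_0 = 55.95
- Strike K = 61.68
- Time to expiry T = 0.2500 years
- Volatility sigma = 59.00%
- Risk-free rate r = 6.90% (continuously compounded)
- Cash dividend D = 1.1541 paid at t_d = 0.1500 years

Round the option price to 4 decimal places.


PV(D) = D * exp(-r * t_d) = 1.1541 * 0.98970338 = 1.14221667
S_0' = S_0 - PV(D) = 55.9500 - 1.14221667 = 54.80778333
d1 = (ln(S_0'/K) + (r + sigma^2/2)*T) / (sigma*sqrt(T)) = -0.19445767
d2 = d1 - sigma*sqrt(T) = -0.48945767
exp(-rT) = 0.98289793
N(d1) = 0.42290877; N(d2) = 0.31225886
C = S_0' * N(d1) - K * exp(-rT) * N(d2) = 54.80778333 * 0.42290877 - 61.6800 * 0.98289793 * 0.31225886 = 4.2480

Answer: Price = 4.2480


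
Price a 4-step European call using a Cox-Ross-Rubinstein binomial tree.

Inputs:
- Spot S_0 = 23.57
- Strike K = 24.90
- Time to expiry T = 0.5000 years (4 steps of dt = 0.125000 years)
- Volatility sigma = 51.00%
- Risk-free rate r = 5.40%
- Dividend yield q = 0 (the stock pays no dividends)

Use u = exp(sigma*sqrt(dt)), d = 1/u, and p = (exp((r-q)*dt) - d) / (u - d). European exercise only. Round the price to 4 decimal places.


dt = T/N = 0.125000
u = exp(sigma*sqrt(dt)) = 1.197591; d = 1/u = 0.835009
p = (exp((r-q)*dt) - d) / (u - d) = 0.473723
Discount per step: exp(-r*dt) = 0.993273
Stock lattice S(k, i) with i counting down-moves:
  k=0: S(0,0) = 23.5700
  k=1: S(1,0) = 28.2272; S(1,1) = 19.6812
  k=2: S(2,0) = 33.8047; S(2,1) = 23.5700; S(2,2) = 16.4340
  k=3: S(3,0) = 40.4842; S(3,1) = 28.2272; S(3,2) = 19.6812; S(3,3) = 13.7225
  k=4: S(4,0) = 48.4835; S(4,1) = 33.8047; S(4,2) = 23.5700; S(4,3) = 16.4340; S(4,4) = 11.4584
Terminal payoffs V(N, i) = max(S_T - K, 0):
  V(4,0) = 23.583505; V(4,1) = 8.904677; V(4,2) = 0.000000; V(4,3) = 0.000000; V(4,4) = 0.000000
Backward induction: V(k, i) = exp(-r*dt) * [p * V(k+1, i) + (1-p) * V(k+1, i+1)].
  V(3,0) = exp(-r*dt) * [p*23.583505 + (1-p)*8.904677] = 15.751694
  V(3,1) = exp(-r*dt) * [p*8.904677 + (1-p)*0.000000] = 4.189974
  V(3,2) = exp(-r*dt) * [p*0.000000 + (1-p)*0.000000] = 0.000000
  V(3,3) = exp(-r*dt) * [p*0.000000 + (1-p)*0.000000] = 0.000000
  V(2,0) = exp(-r*dt) * [p*15.751694 + (1-p)*4.189974] = 9.601996
  V(2,1) = exp(-r*dt) * [p*4.189974 + (1-p)*0.000000] = 1.971535
  V(2,2) = exp(-r*dt) * [p*0.000000 + (1-p)*0.000000] = 0.000000
  V(1,0) = exp(-r*dt) * [p*9.601996 + (1-p)*1.971535] = 5.548680
  V(1,1) = exp(-r*dt) * [p*1.971535 + (1-p)*0.000000] = 0.927679
  V(0,0) = exp(-r*dt) * [p*5.548680 + (1-p)*0.927679] = 3.095787

Answer: Price = V(0,0) = 3.0958


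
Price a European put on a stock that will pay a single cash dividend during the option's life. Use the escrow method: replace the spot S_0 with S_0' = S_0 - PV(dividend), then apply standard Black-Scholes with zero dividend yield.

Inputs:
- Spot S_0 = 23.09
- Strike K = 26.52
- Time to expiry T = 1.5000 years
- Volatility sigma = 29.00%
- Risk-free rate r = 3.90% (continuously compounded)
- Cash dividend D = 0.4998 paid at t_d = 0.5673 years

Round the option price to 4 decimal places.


PV(D) = D * exp(-r * t_d) = 0.4998 * 0.97811826 = 0.48886350
S_0' = S_0 - PV(D) = 23.0900 - 0.48886350 = 22.60113650
d1 = (ln(S_0'/K) + (r + sigma^2/2)*T) / (sigma*sqrt(T)) = -0.10790135
d2 = d1 - sigma*sqrt(T) = -0.46307737
exp(-rT) = 0.94317824
N(-d1) = 0.54296303; N(-d2) = 0.67834554
P = K * exp(-rT) * N(-d2) - S_0' * N(-d1) = 26.5200 * 0.94317824 * 0.67834554 - 22.60113650 * 0.54296303 = 4.6959

Answer: Price = 4.6959
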